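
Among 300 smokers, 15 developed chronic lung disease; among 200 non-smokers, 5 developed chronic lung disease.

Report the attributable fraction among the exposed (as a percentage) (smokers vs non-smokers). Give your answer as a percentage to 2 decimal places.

50.00%

risk, smokers = 15/300 = 0.05000
risk, non-smokers = 5/200 = 0.02500
AR% = (0.05000 − 0.02500) / 0.05000 = 0.5000 → 50.00%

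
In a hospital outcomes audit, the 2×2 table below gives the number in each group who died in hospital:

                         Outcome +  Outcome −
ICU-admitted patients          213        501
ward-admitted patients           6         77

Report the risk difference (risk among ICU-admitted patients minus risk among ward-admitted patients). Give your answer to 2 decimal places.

risk, ICU-admitted patients = 213/714 = 0.2983
risk, ward-admitted patients = 6/83 = 0.0723
risk difference = 0.2983 − 0.0723 = 0.23

0.23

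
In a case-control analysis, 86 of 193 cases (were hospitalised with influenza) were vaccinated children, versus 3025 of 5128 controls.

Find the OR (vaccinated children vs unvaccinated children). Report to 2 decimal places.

0.56

odds, vaccinated children = 86/3025 = 0.02843
odds, unvaccinated children = 107/2103 = 0.05088
OR = 0.02843 / 0.05088 = 0.56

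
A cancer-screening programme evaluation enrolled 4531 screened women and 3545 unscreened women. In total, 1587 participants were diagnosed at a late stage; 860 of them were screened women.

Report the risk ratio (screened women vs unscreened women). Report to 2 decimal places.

screened women without the outcome: 4531 − 860 = 3671
unscreened women with the outcome: 1587 − 860 = 727
unscreened women without the outcome: 3545 − 727 = 2818
risk, screened women = 860/4531 = 0.1898
risk, unscreened women = 727/3545 = 0.2051
RR = 0.1898 / 0.2051 = 0.93

RR = 0.93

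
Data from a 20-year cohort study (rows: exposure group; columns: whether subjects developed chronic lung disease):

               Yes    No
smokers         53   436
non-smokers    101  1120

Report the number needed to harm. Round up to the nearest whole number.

39

risk, smokers = 53/489 = 0.108384
risk, non-smokers = 101/1221 = 0.082719
absolute risk difference = 0.025665
1 / 0.025665 = 38.964 → round up → 39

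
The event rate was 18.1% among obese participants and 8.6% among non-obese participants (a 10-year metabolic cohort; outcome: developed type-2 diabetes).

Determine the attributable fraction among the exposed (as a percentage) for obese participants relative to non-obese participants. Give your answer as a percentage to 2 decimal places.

AR% = (0.1810 − 0.0860) / 0.1810 = 0.5249 → 52.49%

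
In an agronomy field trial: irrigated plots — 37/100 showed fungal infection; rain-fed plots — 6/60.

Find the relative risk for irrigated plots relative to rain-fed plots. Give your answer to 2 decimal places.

risk, irrigated plots = 37/100 = 0.3700
risk, rain-fed plots = 6/60 = 0.1000
RR = 0.3700 / 0.1000 = 3.70

RR: 3.70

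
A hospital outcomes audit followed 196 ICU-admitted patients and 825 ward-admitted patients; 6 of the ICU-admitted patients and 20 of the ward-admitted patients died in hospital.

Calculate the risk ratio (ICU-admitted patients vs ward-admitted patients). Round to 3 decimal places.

RR ≈ 1.263

risk, ICU-admitted patients = 6/196 = 0.03061
risk, ward-admitted patients = 20/825 = 0.02424
RR = 0.03061 / 0.02424 = 1.263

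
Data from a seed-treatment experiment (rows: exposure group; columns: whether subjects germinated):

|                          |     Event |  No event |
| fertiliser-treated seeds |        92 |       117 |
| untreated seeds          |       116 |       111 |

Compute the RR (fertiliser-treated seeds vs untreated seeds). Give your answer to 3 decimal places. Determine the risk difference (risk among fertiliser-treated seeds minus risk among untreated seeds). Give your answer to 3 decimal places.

risk, fertiliser-treated seeds = 92/209 = 0.4402
risk, untreated seeds = 116/227 = 0.5110
RR = 0.4402 / 0.5110 = 0.861
risk difference = 0.4402 − 0.5110 = -0.071

RR = 0.861; RD = -0.071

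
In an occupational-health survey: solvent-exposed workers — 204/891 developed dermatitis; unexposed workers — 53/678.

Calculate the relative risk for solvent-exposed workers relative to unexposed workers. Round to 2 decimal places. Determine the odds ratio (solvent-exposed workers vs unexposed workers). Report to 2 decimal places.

risk, solvent-exposed workers = 204/891 = 0.2290
risk, unexposed workers = 53/678 = 0.0782
RR = 0.2290 / 0.0782 = 2.93
OR = (204 × 625) / (687 × 53) = 127500/36411 ≈ 3.50

RR = 2.93; OR = 3.50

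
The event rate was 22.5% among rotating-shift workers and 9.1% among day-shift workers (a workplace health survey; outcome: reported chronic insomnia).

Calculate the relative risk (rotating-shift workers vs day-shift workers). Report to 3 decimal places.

RR = 0.2250 / 0.0910 = 2.473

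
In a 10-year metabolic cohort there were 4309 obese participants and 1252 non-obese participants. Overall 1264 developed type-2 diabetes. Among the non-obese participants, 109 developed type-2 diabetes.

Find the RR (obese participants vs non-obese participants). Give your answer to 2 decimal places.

RR ≈ 3.08

obese participants with the outcome: 1264 − 109 = 1155
obese participants without the outcome: 4309 − 1155 = 3154
non-obese participants without the outcome: 1252 − 109 = 1143
risk, obese participants = 1155/4309 = 0.2680
risk, non-obese participants = 109/1252 = 0.0871
RR = 0.2680 / 0.0871 = 3.08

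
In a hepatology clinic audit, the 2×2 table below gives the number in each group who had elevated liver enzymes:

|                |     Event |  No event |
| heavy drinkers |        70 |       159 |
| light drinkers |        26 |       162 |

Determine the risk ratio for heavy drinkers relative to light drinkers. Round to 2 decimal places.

risk, heavy drinkers = 70/229 = 0.3057
risk, light drinkers = 26/188 = 0.1383
RR = 0.3057 / 0.1383 = 2.21

RR ≈ 2.21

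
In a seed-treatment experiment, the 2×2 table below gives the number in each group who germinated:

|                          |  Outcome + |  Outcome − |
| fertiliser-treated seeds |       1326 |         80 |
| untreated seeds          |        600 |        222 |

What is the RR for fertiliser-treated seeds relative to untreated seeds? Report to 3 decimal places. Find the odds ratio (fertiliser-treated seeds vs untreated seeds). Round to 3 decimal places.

RR = 1.292; OR = 6.133

risk, fertiliser-treated seeds = 1326/1406 = 0.9431
risk, untreated seeds = 600/822 = 0.7299
RR = 0.9431 / 0.7299 = 1.292
OR = (1326 × 222) / (80 × 600) = 294372/48000 ≈ 6.133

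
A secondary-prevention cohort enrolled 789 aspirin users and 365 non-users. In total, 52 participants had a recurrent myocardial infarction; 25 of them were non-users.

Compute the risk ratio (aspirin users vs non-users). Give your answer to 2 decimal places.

aspirin users with the outcome: 52 − 25 = 27
aspirin users without the outcome: 789 − 27 = 762
non-users without the outcome: 365 − 25 = 340
risk, aspirin users = 27/789 = 0.03422
risk, non-users = 25/365 = 0.06849
RR = 0.03422 / 0.06849 = 0.50

0.50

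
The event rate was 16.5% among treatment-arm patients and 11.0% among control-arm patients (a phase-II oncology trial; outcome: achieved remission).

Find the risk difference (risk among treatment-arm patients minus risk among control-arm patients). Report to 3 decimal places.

risk difference = 0.1650 − 0.1100 = 0.055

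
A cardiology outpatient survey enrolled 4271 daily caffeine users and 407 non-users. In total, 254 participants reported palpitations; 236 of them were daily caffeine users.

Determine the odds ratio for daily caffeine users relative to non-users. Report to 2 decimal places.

daily caffeine users without the outcome: 4271 − 236 = 4035
non-users with the outcome: 254 − 236 = 18
non-users without the outcome: 407 − 18 = 389
OR = (236 × 389) / (4035 × 18) = 91804/72630 ≈ 1.26

1.26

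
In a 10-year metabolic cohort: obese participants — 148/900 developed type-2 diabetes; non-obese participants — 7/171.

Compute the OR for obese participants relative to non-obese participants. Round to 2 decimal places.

OR = (148 × 164) / (752 × 7) = 24272/5264 ≈ 4.61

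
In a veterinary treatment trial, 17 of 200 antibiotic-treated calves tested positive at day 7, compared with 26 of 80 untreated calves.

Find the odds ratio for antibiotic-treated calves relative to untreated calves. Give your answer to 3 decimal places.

odds, antibiotic-treated calves = 17/183 = 0.0929
odds, untreated calves = 26/54 = 0.4815
OR = 0.0929 / 0.4815 = 0.193

0.193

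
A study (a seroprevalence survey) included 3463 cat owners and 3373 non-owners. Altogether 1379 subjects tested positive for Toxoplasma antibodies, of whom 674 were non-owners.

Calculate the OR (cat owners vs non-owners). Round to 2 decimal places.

cat owners with the outcome: 1379 − 674 = 705
cat owners without the outcome: 3463 − 705 = 2758
non-owners without the outcome: 3373 − 674 = 2699
odds, cat owners = 705/2758 = 0.2556
odds, non-owners = 674/2699 = 0.2497
OR = 0.2556 / 0.2497 = 1.02

1.02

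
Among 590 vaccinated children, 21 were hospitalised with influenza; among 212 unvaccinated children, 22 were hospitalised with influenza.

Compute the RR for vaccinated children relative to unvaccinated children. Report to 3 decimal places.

0.343

risk, vaccinated children = 21/590 = 0.03559
risk, unvaccinated children = 22/212 = 0.10377
RR = 0.03559 / 0.10377 = 0.343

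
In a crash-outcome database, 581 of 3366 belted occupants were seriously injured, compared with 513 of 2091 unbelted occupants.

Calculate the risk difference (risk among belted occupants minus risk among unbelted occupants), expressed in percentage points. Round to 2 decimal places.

RD: -7.27

risk, belted occupants = 581/3366 = 0.1726
risk, unbelted occupants = 513/2091 = 0.2453
risk difference = 0.1726 − 0.2453 = -0.0727 → -7.27 percentage points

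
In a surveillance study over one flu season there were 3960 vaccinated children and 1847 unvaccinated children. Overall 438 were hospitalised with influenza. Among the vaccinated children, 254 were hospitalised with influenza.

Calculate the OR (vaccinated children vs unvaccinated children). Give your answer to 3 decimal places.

vaccinated children without the outcome: 3960 − 254 = 3706
unvaccinated children with the outcome: 438 − 254 = 184
unvaccinated children without the outcome: 1847 − 184 = 1663
odds, vaccinated children = 254/3706 = 0.0685
odds, unvaccinated children = 184/1663 = 0.1106
OR = 0.0685 / 0.1106 = 0.619

0.619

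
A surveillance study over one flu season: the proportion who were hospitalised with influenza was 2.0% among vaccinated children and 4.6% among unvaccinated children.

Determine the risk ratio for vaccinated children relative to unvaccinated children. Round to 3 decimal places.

RR = 0.02000 / 0.04600 = 0.435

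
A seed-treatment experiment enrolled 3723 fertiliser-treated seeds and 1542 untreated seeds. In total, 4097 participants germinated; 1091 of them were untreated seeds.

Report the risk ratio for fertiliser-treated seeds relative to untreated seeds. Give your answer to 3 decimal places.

fertiliser-treated seeds with the outcome: 4097 − 1091 = 3006
fertiliser-treated seeds without the outcome: 3723 − 3006 = 717
untreated seeds without the outcome: 1542 − 1091 = 451
risk, fertiliser-treated seeds = 3006/3723 = 0.8074
risk, untreated seeds = 1091/1542 = 0.7075
RR = 0.8074 / 0.7075 = 1.141

1.141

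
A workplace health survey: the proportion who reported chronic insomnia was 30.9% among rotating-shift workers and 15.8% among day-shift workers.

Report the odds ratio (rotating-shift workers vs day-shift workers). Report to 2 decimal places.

OR ≈ 2.38

odds, rotating-shift workers = 0.3090/0.6910 = 0.4472
odds, day-shift workers = 0.1580/0.8420 = 0.1876
OR = 0.4472 / 0.1876 = 2.38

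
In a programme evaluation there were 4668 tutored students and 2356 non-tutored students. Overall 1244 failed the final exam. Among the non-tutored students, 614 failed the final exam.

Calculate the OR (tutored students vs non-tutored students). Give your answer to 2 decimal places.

tutored students with the outcome: 1244 − 614 = 630
tutored students without the outcome: 4668 − 630 = 4038
non-tutored students without the outcome: 2356 − 614 = 1742
OR = (630 × 1742) / (4038 × 614) = 1097460/2479332 ≈ 0.44

OR = 0.44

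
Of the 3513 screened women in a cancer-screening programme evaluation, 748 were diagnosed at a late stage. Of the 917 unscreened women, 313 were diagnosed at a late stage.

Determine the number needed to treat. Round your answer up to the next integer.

risk, screened women = 748/3513 = 0.212923
risk, unscreened women = 313/917 = 0.341330
absolute risk difference = 0.128407
1 / 0.128407 = 7.788 → round up → 8

NNT: 8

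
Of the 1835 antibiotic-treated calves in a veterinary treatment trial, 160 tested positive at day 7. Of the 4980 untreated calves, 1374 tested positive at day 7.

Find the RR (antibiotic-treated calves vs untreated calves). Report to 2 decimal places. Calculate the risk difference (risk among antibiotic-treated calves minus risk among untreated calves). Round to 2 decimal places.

risk, antibiotic-treated calves = 160/1835 = 0.0872
risk, untreated calves = 1374/4980 = 0.2759
RR = 0.0872 / 0.2759 = 0.32
risk difference = 0.0872 − 0.2759 = -0.19

RR = 0.32; RD = -0.19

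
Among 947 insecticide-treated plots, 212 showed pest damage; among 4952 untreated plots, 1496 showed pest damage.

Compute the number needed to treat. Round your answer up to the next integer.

NNT: 13

risk, insecticide-treated plots = 212/947 = 0.223865
risk, untreated plots = 1496/4952 = 0.302100
absolute risk difference = 0.078235
1 / 0.078235 = 12.782 → round up → 13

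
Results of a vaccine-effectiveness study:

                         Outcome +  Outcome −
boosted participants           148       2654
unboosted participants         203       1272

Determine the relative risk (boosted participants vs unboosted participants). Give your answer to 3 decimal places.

risk, boosted participants = 148/2802 = 0.0528
risk, unboosted participants = 203/1475 = 0.1376
RR = 0.0528 / 0.1376 = 0.384

RR = 0.384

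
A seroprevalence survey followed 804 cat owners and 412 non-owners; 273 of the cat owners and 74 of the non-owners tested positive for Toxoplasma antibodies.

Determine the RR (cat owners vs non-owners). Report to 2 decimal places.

1.89

risk, cat owners = 273/804 = 0.3396
risk, non-owners = 74/412 = 0.1796
RR = 0.3396 / 0.1796 = 1.89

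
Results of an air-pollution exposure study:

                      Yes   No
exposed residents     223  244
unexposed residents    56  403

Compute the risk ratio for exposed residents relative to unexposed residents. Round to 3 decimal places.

risk, exposed residents = 223/467 = 0.4775
risk, unexposed residents = 56/459 = 0.1220
RR = 0.4775 / 0.1220 = 3.914

3.914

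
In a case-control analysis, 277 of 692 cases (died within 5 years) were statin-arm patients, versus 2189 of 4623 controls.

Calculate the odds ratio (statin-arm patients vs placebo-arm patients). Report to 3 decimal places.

OR = (277 × 2434) / (2189 × 415) = 674218/908435 ≈ 0.742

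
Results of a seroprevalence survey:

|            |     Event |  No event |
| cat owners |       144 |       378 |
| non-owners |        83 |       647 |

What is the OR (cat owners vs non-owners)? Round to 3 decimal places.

OR = (144 × 647) / (378 × 83) = 93168/31374 ≈ 2.970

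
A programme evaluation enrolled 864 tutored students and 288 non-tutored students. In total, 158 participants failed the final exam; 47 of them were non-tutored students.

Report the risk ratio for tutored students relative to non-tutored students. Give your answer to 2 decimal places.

tutored students with the outcome: 158 − 47 = 111
tutored students without the outcome: 864 − 111 = 753
non-tutored students without the outcome: 288 − 47 = 241
risk, tutored students = 111/864 = 0.1285
risk, non-tutored students = 47/288 = 0.1632
RR = 0.1285 / 0.1632 = 0.79

RR ≈ 0.79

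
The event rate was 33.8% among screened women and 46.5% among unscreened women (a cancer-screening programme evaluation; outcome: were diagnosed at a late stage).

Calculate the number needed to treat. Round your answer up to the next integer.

8

absolute risk difference = 0.127000
1 / 0.127000 = 7.874 → round up → 8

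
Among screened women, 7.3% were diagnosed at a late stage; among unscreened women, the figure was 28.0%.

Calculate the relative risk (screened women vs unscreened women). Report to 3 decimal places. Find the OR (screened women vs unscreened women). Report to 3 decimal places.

RR = 0.0730 / 0.2800 = 0.261
odds, screened women = 0.0730/0.9270 = 0.0787
odds, unscreened women = 0.2800/0.7200 = 0.3889
OR = 0.0787 / 0.3889 = 0.202

RR = 0.261; OR = 0.202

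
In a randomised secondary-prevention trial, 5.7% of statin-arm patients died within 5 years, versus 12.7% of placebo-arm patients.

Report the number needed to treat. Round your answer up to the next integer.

absolute risk difference = 0.070000
1 / 0.070000 = 14.286 → round up → 15

15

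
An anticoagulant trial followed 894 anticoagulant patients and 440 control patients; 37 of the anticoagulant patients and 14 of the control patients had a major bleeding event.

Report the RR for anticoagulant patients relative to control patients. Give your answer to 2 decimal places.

risk, anticoagulant patients = 37/894 = 0.04139
risk, control patients = 14/440 = 0.03182
RR = 0.04139 / 0.03182 = 1.30

1.30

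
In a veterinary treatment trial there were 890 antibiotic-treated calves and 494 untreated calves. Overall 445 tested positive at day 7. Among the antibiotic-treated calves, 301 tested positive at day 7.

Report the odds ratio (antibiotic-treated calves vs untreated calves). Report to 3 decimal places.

OR: 1.242

antibiotic-treated calves without the outcome: 890 − 301 = 589
untreated calves with the outcome: 445 − 301 = 144
untreated calves without the outcome: 494 − 144 = 350
odds, antibiotic-treated calves = 301/589 = 0.5110
odds, untreated calves = 144/350 = 0.4114
OR = 0.5110 / 0.4114 = 1.242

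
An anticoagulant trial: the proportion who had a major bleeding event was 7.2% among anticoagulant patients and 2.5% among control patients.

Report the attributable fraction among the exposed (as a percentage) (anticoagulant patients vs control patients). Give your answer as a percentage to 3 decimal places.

AR% = (0.07200 − 0.02500) / 0.07200 = 0.6528 → 65.278%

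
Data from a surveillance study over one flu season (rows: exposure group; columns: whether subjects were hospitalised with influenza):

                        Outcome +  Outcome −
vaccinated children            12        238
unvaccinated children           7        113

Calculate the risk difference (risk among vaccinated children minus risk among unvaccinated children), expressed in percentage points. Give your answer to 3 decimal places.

RD ≈ -1.033

risk, vaccinated children = 12/250 = 0.04800
risk, unvaccinated children = 7/120 = 0.05833
risk difference = 0.04800 − 0.05833 = -0.01033 → -1.033 percentage points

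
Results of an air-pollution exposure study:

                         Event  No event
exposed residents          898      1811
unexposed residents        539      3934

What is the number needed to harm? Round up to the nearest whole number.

risk, exposed residents = 898/2709 = 0.331488
risk, unexposed residents = 539/4473 = 0.120501
absolute risk difference = 0.210987
1 / 0.210987 = 4.740 → round up → 5

NNH: 5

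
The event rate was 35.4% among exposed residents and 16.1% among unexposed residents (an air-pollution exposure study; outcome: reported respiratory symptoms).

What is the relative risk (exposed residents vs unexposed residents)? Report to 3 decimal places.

RR = 0.3540 / 0.1610 = 2.199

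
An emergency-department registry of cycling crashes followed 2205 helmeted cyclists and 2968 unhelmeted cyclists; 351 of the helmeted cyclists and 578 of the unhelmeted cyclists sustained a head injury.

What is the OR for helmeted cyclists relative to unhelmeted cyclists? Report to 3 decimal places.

OR = (351 × 2390) / (1854 × 578) = 838890/1071612 ≈ 0.783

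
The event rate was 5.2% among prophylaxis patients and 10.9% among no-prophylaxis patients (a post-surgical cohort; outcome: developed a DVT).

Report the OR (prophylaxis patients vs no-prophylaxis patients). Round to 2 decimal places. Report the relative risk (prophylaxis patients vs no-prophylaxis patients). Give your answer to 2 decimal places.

odds, prophylaxis patients = 0.0520/0.9480 = 0.0549
odds, no-prophylaxis patients = 0.1090/0.8910 = 0.1223
OR = 0.0549 / 0.1223 = 0.45
RR = 0.0520 / 0.1090 = 0.48

OR = 0.45; RR = 0.48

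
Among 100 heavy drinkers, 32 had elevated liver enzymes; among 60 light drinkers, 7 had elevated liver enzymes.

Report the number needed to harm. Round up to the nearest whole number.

risk, heavy drinkers = 32/100 = 0.320000
risk, light drinkers = 7/60 = 0.116667
absolute risk difference = 0.203333
1 / 0.203333 = 4.918 → round up → 5

NNH = 5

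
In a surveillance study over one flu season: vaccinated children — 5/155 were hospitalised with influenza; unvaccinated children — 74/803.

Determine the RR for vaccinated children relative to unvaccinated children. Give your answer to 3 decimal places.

0.350

risk, vaccinated children = 5/155 = 0.03226
risk, unvaccinated children = 74/803 = 0.09215
RR = 0.03226 / 0.09215 = 0.350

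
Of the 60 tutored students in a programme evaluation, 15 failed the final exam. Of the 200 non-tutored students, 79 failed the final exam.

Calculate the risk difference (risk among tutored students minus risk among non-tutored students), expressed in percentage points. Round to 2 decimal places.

RD ≈ -14.50

risk, tutored students = 15/60 = 0.2500
risk, non-tutored students = 79/200 = 0.3950
risk difference = 0.2500 − 0.3950 = -0.1450 → -14.50 percentage points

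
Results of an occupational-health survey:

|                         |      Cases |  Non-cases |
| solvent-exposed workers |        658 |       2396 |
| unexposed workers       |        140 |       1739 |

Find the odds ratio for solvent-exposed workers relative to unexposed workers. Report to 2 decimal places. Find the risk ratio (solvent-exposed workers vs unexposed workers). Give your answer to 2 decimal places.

OR = 3.41; RR = 2.89

OR = (658 × 1739) / (2396 × 140) = 1144262/335440 ≈ 3.41
risk, solvent-exposed workers = 658/3054 = 0.2155
risk, unexposed workers = 140/1879 = 0.0745
RR = 0.2155 / 0.0745 = 2.89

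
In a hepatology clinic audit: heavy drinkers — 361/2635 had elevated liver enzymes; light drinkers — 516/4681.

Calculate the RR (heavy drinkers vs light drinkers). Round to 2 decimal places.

1.24

risk, heavy drinkers = 361/2635 = 0.1370
risk, light drinkers = 516/4681 = 0.1102
RR = 0.1370 / 0.1102 = 1.24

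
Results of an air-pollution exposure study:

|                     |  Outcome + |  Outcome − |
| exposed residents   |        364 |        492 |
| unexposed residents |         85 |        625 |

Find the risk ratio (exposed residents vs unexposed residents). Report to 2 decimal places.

RR ≈ 3.55

risk, exposed residents = 364/856 = 0.4252
risk, unexposed residents = 85/710 = 0.1197
RR = 0.4252 / 0.1197 = 3.55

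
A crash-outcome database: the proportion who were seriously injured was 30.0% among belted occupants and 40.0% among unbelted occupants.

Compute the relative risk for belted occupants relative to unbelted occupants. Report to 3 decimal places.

RR = 0.3000 / 0.4000 = 0.750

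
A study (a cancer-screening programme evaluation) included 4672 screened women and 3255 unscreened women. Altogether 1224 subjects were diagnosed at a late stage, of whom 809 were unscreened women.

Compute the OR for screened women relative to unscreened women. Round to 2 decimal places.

0.29

screened women with the outcome: 1224 − 809 = 415
screened women without the outcome: 4672 − 415 = 4257
unscreened women without the outcome: 3255 − 809 = 2446
odds, screened women = 415/4257 = 0.0975
odds, unscreened women = 809/2446 = 0.3307
OR = 0.0975 / 0.3307 = 0.29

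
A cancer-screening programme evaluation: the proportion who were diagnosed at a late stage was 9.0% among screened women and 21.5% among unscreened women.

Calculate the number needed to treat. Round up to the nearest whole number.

absolute risk difference = 0.125000
1 / 0.125000 = 8.000 → round up → 8

8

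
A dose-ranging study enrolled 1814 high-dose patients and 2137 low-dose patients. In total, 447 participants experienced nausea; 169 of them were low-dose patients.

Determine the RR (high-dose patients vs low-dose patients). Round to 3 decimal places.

1.938

high-dose patients with the outcome: 447 − 169 = 278
high-dose patients without the outcome: 1814 − 278 = 1536
low-dose patients without the outcome: 2137 − 169 = 1968
risk, high-dose patients = 278/1814 = 0.1533
risk, low-dose patients = 169/2137 = 0.0791
RR = 0.1533 / 0.0791 = 1.938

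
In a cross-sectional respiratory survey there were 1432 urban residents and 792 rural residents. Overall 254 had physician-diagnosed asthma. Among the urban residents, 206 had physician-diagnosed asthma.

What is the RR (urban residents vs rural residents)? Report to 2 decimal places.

RR ≈ 2.37

urban residents without the outcome: 1432 − 206 = 1226
rural residents with the outcome: 254 − 206 = 48
rural residents without the outcome: 792 − 48 = 744
risk, urban residents = 206/1432 = 0.1439
risk, rural residents = 48/792 = 0.0606
RR = 0.1439 / 0.0606 = 2.37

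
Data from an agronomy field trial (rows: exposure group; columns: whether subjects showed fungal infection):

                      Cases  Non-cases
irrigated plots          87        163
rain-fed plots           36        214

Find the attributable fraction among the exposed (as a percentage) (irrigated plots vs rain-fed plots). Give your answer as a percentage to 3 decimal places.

58.621%

risk, irrigated plots = 87/250 = 0.3480
risk, rain-fed plots = 36/250 = 0.1440
AR% = (0.3480 − 0.1440) / 0.3480 = 0.5862 → 58.621%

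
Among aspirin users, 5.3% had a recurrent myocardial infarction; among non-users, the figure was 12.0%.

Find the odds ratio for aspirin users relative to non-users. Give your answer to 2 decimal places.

0.41

odds, aspirin users = 0.0530/0.9470 = 0.0560
odds, non-users = 0.1200/0.8800 = 0.1364
OR = 0.0560 / 0.1364 = 0.41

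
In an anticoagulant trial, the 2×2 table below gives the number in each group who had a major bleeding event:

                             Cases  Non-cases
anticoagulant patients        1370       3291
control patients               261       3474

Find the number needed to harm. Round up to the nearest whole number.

NNH = 5

risk, anticoagulant patients = 1370/4661 = 0.293928
risk, control patients = 261/3735 = 0.069880
absolute risk difference = 0.224049
1 / 0.224049 = 4.463 → round up → 5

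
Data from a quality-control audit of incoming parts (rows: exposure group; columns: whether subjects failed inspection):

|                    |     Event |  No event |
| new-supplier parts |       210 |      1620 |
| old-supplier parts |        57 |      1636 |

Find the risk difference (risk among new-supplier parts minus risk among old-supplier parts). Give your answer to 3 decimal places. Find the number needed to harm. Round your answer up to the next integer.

risk, new-supplier parts = 210/1830 = 0.11475
risk, old-supplier parts = 57/1693 = 0.03367
risk difference = 0.11475 − 0.03367 = 0.081
absolute risk difference = 0.081086
1 / 0.081086 = 12.333 → round up → 13

RD = 0.081; NNH = 13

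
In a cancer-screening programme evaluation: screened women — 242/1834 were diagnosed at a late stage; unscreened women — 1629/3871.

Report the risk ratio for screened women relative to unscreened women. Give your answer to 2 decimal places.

0.31

risk, screened women = 242/1834 = 0.1320
risk, unscreened women = 1629/3871 = 0.4208
RR = 0.1320 / 0.4208 = 0.31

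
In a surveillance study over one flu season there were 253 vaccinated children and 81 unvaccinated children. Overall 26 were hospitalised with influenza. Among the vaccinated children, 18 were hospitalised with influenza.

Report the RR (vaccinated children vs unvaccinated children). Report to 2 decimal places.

0.72

vaccinated children without the outcome: 253 − 18 = 235
unvaccinated children with the outcome: 26 − 18 = 8
unvaccinated children without the outcome: 81 − 8 = 73
risk, vaccinated children = 18/253 = 0.0711
risk, unvaccinated children = 8/81 = 0.0988
RR = 0.0711 / 0.0988 = 0.72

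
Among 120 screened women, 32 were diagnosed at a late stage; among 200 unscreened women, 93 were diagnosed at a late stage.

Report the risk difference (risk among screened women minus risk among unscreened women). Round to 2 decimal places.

RD = -0.20

risk, screened women = 32/120 = 0.2667
risk, unscreened women = 93/200 = 0.4650
risk difference = 0.2667 − 0.4650 = -0.20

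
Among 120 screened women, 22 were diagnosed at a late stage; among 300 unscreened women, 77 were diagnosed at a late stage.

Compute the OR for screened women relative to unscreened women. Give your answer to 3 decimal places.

OR: 0.650

odds, screened women = 22/98 = 0.2245
odds, unscreened women = 77/223 = 0.3453
OR = 0.2245 / 0.3453 = 0.650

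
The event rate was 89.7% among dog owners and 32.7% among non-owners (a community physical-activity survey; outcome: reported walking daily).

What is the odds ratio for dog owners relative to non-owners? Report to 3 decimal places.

OR ≈ 17.923

odds, dog owners = 0.8970/0.1030 = 8.7087
odds, non-owners = 0.3270/0.6730 = 0.4859
OR = 8.7087 / 0.4859 = 17.923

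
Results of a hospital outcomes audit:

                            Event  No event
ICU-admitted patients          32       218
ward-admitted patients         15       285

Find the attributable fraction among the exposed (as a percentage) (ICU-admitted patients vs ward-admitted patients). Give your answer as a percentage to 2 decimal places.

risk, ICU-admitted patients = 32/250 = 0.1280
risk, ward-admitted patients = 15/300 = 0.0500
AR% = (0.1280 − 0.0500) / 0.1280 = 0.6094 → 60.94%

AR%: 60.94%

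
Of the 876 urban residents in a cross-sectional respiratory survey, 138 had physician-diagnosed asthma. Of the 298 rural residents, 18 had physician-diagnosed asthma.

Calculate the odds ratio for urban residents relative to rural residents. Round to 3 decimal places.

OR = (138 × 280) / (738 × 18) = 38640/13284 ≈ 2.909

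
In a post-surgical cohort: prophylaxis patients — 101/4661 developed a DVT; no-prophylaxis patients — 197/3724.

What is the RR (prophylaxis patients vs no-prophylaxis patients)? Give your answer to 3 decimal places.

risk, prophylaxis patients = 101/4661 = 0.02167
risk, no-prophylaxis patients = 197/3724 = 0.05290
RR = 0.02167 / 0.05290 = 0.410

0.410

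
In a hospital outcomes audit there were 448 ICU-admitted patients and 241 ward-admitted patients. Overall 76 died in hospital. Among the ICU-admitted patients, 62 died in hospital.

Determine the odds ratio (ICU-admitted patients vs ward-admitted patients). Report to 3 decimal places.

2.604

ICU-admitted patients without the outcome: 448 − 62 = 386
ward-admitted patients with the outcome: 76 − 62 = 14
ward-admitted patients without the outcome: 241 − 14 = 227
OR = (62 × 227) / (386 × 14) = 14074/5404 ≈ 2.604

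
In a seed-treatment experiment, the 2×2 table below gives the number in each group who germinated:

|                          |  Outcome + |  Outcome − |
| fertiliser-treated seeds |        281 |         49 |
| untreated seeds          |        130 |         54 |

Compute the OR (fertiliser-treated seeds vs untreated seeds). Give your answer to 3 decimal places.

OR: 2.382

odds, fertiliser-treated seeds = 281/49 = 5.7347
odds, untreated seeds = 130/54 = 2.4074
OR = 5.7347 / 2.4074 = 2.382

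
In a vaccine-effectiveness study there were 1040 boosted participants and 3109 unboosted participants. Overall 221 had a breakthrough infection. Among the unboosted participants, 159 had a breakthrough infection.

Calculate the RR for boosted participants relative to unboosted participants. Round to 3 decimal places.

boosted participants with the outcome: 221 − 159 = 62
boosted participants without the outcome: 1040 − 62 = 978
unboosted participants without the outcome: 3109 − 159 = 2950
risk, boosted participants = 62/1040 = 0.0596
risk, unboosted participants = 159/3109 = 0.0511
RR = 0.0596 / 0.0511 = 1.166

RR ≈ 1.166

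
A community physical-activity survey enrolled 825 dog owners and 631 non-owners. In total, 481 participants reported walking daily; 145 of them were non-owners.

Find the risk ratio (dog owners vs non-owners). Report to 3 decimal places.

RR ≈ 1.772

dog owners with the outcome: 481 − 145 = 336
dog owners without the outcome: 825 − 336 = 489
non-owners without the outcome: 631 − 145 = 486
risk, dog owners = 336/825 = 0.4073
risk, non-owners = 145/631 = 0.2298
RR = 0.4073 / 0.2298 = 1.772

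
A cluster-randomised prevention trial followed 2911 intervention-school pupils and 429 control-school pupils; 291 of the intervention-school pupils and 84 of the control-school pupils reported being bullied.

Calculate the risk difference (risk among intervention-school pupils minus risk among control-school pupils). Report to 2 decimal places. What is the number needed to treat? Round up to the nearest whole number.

RD = -0.10; NNT = 11

risk, intervention-school pupils = 291/2911 = 0.1000
risk, control-school pupils = 84/429 = 0.1958
risk difference = 0.1000 − 0.1958 = -0.10
absolute risk difference = 0.095839
1 / 0.095839 = 10.434 → round up → 11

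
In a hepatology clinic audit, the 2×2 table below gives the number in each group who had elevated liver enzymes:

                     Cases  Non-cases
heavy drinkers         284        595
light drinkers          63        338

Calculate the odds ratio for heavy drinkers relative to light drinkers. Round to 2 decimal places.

OR = (284 × 338) / (595 × 63) = 95992/37485 ≈ 2.56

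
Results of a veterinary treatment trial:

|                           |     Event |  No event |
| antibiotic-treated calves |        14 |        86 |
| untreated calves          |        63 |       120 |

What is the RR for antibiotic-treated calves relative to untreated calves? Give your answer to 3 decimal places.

0.407

risk, antibiotic-treated calves = 14/100 = 0.1400
risk, untreated calves = 63/183 = 0.3443
RR = 0.1400 / 0.3443 = 0.407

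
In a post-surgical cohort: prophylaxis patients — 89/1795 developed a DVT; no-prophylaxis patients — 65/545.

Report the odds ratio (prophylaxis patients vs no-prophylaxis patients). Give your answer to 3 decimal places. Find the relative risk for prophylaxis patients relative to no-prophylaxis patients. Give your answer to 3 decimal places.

OR = 0.385; RR = 0.416

OR = (89 × 480) / (1706 × 65) = 42720/110890 ≈ 0.385
risk, prophylaxis patients = 89/1795 = 0.04958
risk, no-prophylaxis patients = 65/545 = 0.11927
RR = 0.04958 / 0.11927 = 0.416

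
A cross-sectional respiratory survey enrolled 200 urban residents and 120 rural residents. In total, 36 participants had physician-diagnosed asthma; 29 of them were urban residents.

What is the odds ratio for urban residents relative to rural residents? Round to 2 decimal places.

OR ≈ 2.74

urban residents without the outcome: 200 − 29 = 171
rural residents with the outcome: 36 − 29 = 7
rural residents without the outcome: 120 − 7 = 113
OR = (29 × 113) / (171 × 7) = 3277/1197 ≈ 2.74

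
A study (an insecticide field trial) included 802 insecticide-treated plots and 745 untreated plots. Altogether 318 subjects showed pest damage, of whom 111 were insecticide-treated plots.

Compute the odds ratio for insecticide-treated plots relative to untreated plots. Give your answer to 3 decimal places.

insecticide-treated plots without the outcome: 802 − 111 = 691
untreated plots with the outcome: 318 − 111 = 207
untreated plots without the outcome: 745 − 207 = 538
OR = (111 × 538) / (691 × 207) = 59718/143037 ≈ 0.418

0.418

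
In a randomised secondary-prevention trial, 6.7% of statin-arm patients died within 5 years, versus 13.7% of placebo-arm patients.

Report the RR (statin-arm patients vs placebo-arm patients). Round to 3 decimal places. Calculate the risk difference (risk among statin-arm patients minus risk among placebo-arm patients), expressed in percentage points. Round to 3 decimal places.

RR = 0.0670 / 0.1370 = 0.489
risk difference = 0.0670 − 0.1370 = -0.0700 → -7.000 percentage points

RR = 0.489; RD = -7.000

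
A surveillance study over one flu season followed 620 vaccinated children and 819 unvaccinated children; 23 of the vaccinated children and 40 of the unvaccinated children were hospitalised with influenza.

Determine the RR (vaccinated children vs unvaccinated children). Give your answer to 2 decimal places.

risk, vaccinated children = 23/620 = 0.03710
risk, unvaccinated children = 40/819 = 0.04884
RR = 0.03710 / 0.04884 = 0.76

0.76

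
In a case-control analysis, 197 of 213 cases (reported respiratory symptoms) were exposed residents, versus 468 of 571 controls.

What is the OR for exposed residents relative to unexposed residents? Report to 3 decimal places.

OR = (197 × 103) / (468 × 16) = 20291/7488 ≈ 2.710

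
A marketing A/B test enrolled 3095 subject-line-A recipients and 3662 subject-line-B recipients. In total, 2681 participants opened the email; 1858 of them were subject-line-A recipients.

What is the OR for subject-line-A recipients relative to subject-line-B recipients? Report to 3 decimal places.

subject-line-A recipients without the outcome: 3095 − 1858 = 1237
subject-line-B recipients with the outcome: 2681 − 1858 = 823
subject-line-B recipients without the outcome: 3662 − 823 = 2839
OR = (1858 × 2839) / (1237 × 823) = 5274862/1018051 ≈ 5.181

OR ≈ 5.181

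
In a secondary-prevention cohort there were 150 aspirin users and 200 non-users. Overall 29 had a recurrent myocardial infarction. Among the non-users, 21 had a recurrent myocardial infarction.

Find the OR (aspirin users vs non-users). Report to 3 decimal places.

aspirin users with the outcome: 29 − 21 = 8
aspirin users without the outcome: 150 − 8 = 142
non-users without the outcome: 200 − 21 = 179
OR = (8 × 179) / (142 × 21) = 1432/2982 ≈ 0.480

OR: 0.480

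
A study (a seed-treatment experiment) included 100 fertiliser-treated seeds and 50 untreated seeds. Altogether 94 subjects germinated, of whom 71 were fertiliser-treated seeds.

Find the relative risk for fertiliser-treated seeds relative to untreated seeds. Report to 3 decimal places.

RR ≈ 1.543

fertiliser-treated seeds without the outcome: 100 − 71 = 29
untreated seeds with the outcome: 94 − 71 = 23
untreated seeds without the outcome: 50 − 23 = 27
risk, fertiliser-treated seeds = 71/100 = 0.7100
risk, untreated seeds = 23/50 = 0.4600
RR = 0.7100 / 0.4600 = 1.543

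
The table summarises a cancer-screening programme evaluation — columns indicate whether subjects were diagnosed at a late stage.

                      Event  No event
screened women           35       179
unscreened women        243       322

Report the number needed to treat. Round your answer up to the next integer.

risk, screened women = 35/214 = 0.163551
risk, unscreened women = 243/565 = 0.430088
absolute risk difference = 0.266537
1 / 0.266537 = 3.752 → round up → 4

4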